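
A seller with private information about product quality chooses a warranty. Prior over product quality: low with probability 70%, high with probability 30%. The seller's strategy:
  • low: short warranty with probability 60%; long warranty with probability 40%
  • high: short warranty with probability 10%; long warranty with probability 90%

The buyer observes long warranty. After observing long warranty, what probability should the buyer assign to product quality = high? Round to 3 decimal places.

0.491

P(long warranty) = 0.7·0.4 + 0.3·0.9 = 0.55
P(high | long warranty) = (0.3·0.9) / 0.55 = 0.27 / 0.55 = 0.490909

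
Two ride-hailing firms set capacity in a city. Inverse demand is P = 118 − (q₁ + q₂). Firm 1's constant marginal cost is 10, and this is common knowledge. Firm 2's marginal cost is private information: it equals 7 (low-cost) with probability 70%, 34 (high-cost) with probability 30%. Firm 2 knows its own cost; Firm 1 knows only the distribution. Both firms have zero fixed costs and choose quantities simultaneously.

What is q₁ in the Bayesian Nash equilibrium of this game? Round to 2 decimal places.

Firm 2 with cost c maximizes (118 − (q₁+q₂) − c)·q₂, giving q₂(c) = (118 − c − q₁)/2.
E[c₂] = 0.7·7 + 0.3·34 = 15.1
Firm 1's FOC against E[q₂] yields q₁ = (118 − 2·10 + E[c₂])/3 = (118 − 20 + 15.1)/3 = 37.7.

37.70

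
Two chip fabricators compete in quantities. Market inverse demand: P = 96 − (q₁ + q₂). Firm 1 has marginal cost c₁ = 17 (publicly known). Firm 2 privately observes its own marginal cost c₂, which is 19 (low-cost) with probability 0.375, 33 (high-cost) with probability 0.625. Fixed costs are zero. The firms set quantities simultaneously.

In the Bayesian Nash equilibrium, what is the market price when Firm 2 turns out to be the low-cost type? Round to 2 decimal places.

Firm 2 with cost c maximizes (96 − (q₁+q₂) − c)·q₂, giving q₂(c) = (96 − c − q₁)/2.
E[c₂] = 0.375·19 + 0.625·33 = 27.75
Firm 1's FOC against E[q₂] yields q₁ = (96 − 2·17 + E[c₂])/3 = (96 − 34 + 27.75)/3 = 29.9167.
q₂(low-cost) = 23.5417, so P = 96 − (29.9167 + 23.5417) = 42.5417.

42.54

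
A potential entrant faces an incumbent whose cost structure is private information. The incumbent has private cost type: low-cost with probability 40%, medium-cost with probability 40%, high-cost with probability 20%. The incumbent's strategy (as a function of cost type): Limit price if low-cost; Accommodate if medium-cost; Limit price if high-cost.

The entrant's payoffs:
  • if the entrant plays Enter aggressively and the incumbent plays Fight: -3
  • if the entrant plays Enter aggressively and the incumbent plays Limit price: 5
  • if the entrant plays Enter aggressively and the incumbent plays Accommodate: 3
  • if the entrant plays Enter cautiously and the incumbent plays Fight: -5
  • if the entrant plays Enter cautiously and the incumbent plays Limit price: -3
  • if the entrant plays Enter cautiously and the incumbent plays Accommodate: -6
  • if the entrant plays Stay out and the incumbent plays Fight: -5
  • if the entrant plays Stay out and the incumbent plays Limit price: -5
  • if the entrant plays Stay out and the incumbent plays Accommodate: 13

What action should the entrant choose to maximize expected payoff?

Enter aggressively

E[Enter aggressively] = 0.4·(5) + 0.4·(3) + 0.2·(5) = 4.2
E[Enter cautiously] = 0.4·(-3) + 0.4·(-6) + 0.2·(-3) = -4.2
E[Stay out] = 0.4·(-5) + 0.4·(13) + 0.2·(-5) = 2.2
Best response: Enter aggressively (4.2 is the largest).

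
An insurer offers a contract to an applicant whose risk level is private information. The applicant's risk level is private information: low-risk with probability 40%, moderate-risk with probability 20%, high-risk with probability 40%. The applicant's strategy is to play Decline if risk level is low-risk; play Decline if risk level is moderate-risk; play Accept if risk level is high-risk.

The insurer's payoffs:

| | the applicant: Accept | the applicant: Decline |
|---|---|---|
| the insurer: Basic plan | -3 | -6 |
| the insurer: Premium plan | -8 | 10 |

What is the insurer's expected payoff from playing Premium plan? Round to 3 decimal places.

E[Premium plan] = 0.4·10 + 0.2·10 + 0.4·(-8) = 4 + 2 + (-3.2) = 2.8

2.800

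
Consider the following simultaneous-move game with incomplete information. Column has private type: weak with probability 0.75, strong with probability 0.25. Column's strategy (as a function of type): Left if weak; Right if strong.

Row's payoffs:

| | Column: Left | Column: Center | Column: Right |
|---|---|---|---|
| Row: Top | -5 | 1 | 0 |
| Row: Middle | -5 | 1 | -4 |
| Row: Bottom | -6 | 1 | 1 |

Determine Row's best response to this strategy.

Top

E[Top] = 0.75·(-5) + 0.25·(0) = -3.75
E[Middle] = 0.75·(-5) + 0.25·(-4) = -4.75
E[Bottom] = 0.75·(-6) + 0.25·(1) = -4.25
Best response: Top (-3.75 is the largest).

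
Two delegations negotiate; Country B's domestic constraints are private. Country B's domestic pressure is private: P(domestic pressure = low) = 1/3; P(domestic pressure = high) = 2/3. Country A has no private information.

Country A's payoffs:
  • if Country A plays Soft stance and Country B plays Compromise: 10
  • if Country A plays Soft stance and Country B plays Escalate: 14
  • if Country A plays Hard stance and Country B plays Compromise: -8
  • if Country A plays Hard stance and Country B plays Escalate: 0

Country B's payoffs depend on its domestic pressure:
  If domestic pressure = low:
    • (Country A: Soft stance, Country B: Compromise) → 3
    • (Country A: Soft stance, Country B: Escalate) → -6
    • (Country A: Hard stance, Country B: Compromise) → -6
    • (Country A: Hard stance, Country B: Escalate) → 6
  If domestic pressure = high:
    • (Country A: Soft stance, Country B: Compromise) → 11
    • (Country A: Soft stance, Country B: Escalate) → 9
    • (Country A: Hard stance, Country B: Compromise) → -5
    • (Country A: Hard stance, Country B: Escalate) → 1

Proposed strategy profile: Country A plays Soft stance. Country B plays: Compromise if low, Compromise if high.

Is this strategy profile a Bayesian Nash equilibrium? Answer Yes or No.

Yes

A profile is a BNE iff every type of every player is best-responding given beliefs about the other side.
Country A plays Soft stance: E[Soft stance] = 1/3·(10) + 2/3·(10) = 10; E[Hard stance] = -8. Best-responding. ✓
Country B (domestic pressure low), facing Soft stance: Compromise gives 3, Escalate gives -6. Proposed Compromise is best. ✓
Country B (domestic pressure high), facing Soft stance: Compromise gives 11, Escalate gives 9. Proposed Compromise is best. ✓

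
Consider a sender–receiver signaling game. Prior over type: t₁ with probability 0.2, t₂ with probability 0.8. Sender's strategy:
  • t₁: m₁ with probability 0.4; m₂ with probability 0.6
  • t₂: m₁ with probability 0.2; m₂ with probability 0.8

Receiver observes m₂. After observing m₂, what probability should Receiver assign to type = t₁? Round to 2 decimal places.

0.16

P(m₂) = 0.2·0.6 + 0.8·0.8 = 0.76
P(t₁ | m₂) = (0.2·0.6) / 0.76 = 0.12 / 0.76 = 0.157895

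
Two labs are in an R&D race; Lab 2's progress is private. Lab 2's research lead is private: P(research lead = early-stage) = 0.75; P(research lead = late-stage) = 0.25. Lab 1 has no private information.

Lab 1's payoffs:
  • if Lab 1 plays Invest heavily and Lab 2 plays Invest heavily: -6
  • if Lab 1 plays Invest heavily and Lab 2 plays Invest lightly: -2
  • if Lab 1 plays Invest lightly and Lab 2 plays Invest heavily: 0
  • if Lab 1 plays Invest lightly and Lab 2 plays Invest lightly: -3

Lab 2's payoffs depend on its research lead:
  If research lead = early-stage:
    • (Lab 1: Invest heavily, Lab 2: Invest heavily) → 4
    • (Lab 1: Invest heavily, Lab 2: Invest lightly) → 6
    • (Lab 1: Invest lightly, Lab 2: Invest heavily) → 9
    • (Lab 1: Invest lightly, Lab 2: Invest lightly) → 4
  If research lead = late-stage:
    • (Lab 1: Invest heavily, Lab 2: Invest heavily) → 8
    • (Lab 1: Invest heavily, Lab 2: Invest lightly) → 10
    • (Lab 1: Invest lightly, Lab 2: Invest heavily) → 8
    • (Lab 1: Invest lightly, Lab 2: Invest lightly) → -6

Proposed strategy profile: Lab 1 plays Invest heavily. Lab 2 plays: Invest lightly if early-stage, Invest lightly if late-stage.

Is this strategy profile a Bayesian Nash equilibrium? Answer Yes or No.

Yes

Lab 1 plays Invest heavily: E[Invest heavily] = 0.75·(-2) + 0.25·(-2) = -2; E[Invest lightly] = -3. Best-responding. ✓
Lab 2 (research lead early-stage), facing Invest heavily: Invest heavily gives 4, Invest lightly gives 6. Proposed Invest lightly is best. ✓
Lab 2 (research lead late-stage), facing Invest heavily: Invest heavily gives 8, Invest lightly gives 10. Proposed Invest lightly is best. ✓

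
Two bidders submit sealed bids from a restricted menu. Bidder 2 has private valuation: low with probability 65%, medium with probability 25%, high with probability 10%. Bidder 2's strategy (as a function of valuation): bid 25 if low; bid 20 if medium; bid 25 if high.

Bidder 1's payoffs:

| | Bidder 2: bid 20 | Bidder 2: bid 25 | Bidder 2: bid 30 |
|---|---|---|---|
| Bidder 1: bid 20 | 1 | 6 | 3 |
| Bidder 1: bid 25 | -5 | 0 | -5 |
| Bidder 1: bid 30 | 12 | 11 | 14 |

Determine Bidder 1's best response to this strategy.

bid 30

E[bid 20] = 0.65·(6) + 0.25·(1) + 0.1·(6) = 4.75
E[bid 25] = 0.65·(0) + 0.25·(-5) + 0.1·(0) = -1.25
E[bid 30] = 0.65·(11) + 0.25·(12) + 0.1·(11) = 11.25
Best response: bid 30 (11.25 is the largest).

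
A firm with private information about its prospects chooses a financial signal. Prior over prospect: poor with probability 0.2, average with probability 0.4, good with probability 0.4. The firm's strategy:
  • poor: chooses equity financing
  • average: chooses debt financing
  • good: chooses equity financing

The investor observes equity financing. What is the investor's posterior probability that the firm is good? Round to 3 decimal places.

0.667

P(equity financing) = 0.2·1 + 0.4·0 + 0.4·1 = 0.6
P(good | equity financing) = (0.4·1) / 0.6 = 0.4 / 0.6 = 0.666667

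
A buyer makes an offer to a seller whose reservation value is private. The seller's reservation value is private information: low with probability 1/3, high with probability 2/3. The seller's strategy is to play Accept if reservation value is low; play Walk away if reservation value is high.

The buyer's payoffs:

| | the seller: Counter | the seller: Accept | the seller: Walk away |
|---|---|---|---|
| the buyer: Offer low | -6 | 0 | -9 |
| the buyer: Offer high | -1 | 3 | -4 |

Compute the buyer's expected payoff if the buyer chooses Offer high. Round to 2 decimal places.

Take the expectation over the seller's reservation value, weighting each type's action by its prior probability.
E[Offer high] = 1/3·3 + 2/3·(-4) = 1 + (-8/3) = -5/3

-1.67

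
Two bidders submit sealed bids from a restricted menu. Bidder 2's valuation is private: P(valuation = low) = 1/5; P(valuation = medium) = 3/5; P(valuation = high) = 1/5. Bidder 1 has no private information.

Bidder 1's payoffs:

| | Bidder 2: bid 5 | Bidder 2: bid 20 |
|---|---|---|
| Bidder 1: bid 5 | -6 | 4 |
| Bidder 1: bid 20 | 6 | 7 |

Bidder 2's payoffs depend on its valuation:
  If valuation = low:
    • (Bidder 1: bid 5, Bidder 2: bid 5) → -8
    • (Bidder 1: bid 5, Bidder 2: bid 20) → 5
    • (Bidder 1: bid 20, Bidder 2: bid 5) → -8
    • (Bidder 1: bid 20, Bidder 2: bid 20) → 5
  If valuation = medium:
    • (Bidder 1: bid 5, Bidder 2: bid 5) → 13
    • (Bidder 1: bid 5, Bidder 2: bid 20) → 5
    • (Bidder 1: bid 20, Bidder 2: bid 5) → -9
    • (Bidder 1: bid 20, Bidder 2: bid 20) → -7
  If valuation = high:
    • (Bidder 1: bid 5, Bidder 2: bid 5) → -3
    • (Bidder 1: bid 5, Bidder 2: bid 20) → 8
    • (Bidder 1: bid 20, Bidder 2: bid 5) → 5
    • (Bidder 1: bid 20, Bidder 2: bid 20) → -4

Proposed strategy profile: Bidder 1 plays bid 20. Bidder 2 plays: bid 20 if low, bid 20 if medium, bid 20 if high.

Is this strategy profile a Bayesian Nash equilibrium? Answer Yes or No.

A profile is a BNE iff every type of every player is best-responding given beliefs about the other side.
Bidder 1 plays bid 20: E[bid 20] = 1/5·(7) + 3/5·(7) + 1/5·(7) = 7; E[bid 5] = 4. Best-responding. ✓
Bidder 2 (valuation low), facing bid 20: bid 5 gives -8, bid 20 gives 5. Proposed bid 20 is best. ✓
Bidder 2 (valuation medium), facing bid 20: bid 5 gives -9, bid 20 gives -7. Proposed bid 20 is best. ✓
Bidder 2 (valuation high), facing bid 20: bid 5 gives 5, bid 20 gives -4. Proposed bid 20 is not best — profitable deviation exists. ✗

No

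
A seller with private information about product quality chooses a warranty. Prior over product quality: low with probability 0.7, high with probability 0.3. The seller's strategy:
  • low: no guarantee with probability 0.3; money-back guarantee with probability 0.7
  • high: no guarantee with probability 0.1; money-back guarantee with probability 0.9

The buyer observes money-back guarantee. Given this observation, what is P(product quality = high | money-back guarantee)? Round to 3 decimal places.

0.355

P(money-back guarantee) = 0.7·0.7 + 0.3·0.9 = 0.76
P(high | money-back guarantee) = (0.3·0.9) / 0.76 = 0.27 / 0.76 = 0.355263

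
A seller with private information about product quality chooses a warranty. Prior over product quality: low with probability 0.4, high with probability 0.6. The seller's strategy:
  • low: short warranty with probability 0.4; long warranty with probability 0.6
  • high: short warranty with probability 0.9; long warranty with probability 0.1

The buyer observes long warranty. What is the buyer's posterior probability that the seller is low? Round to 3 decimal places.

0.800

P(long warranty) = 0.4·0.6 + 0.6·0.1 = 0.3
P(low | long warranty) = (0.4·0.6) / 0.3 = 0.24 / 0.3 = 0.8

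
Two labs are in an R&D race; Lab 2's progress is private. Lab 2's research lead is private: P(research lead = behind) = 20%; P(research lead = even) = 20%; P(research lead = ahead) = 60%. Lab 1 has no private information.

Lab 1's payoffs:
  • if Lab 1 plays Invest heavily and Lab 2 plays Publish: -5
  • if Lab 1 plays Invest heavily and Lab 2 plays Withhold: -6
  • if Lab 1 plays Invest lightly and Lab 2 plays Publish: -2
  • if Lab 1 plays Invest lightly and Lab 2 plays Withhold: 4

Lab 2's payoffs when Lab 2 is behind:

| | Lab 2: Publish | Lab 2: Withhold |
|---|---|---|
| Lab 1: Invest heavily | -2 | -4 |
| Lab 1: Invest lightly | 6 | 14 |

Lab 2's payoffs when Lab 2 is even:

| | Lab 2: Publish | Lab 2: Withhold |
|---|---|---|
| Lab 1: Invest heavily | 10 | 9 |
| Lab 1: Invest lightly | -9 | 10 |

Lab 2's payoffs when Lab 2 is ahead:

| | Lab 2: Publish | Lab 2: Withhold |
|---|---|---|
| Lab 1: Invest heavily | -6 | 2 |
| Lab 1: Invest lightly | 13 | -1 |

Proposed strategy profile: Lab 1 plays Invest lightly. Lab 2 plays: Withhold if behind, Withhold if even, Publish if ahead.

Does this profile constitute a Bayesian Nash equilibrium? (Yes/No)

Lab 1 plays Invest lightly: E[Invest lightly] = 0.2·(4) + 0.2·(4) + 0.6·(-2) = 0.4; E[Invest heavily] = -5.4. Best-responding. ✓
Lab 2 (research lead behind), facing Invest lightly: Publish gives 6, Withhold gives 14. Proposed Withhold is best. ✓
Lab 2 (research lead even), facing Invest lightly: Publish gives -9, Withhold gives 10. Proposed Withhold is best. ✓
Lab 2 (research lead ahead), facing Invest lightly: Publish gives 13, Withhold gives -1. Proposed Publish is best. ✓

Yes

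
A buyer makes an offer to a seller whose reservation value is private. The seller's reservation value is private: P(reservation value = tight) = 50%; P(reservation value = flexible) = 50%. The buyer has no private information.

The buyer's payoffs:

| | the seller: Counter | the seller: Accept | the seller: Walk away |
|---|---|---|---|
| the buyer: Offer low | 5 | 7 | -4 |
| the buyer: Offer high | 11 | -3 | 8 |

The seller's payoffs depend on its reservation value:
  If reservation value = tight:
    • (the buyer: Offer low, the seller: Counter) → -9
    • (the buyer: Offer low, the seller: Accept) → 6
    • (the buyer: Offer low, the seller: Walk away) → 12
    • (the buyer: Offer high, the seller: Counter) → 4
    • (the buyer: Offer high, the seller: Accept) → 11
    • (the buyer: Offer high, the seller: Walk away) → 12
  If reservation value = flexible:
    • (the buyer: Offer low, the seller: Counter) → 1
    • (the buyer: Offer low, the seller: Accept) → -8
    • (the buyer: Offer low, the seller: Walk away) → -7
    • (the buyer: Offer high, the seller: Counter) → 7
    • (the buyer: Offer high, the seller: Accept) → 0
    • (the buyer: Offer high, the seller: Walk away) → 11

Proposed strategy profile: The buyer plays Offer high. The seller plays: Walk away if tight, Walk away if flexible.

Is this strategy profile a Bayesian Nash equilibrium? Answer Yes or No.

Yes

The buyer plays Offer high: E[Offer high] = 0.5·(8) + 0.5·(8) = 8; E[Offer low] = -4. Best-responding. ✓
The seller (reservation value tight), facing Offer high: Counter gives 4, Accept gives 11, Walk away gives 12. Proposed Walk away is best. ✓
The seller (reservation value flexible), facing Offer high: Counter gives 7, Accept gives 0, Walk away gives 11. Proposed Walk away is best. ✓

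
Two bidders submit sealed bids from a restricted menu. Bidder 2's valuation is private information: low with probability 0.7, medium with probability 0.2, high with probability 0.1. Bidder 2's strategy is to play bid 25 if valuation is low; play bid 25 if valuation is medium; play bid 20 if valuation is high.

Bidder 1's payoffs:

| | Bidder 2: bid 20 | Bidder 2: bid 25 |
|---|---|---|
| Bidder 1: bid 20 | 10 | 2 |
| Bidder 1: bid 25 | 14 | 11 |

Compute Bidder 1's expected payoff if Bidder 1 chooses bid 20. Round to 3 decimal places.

2.800

E[bid 20] = 0.7·2 + 0.2·2 + 0.1·10 = 1.4 + 0.4 + 1 = 2.8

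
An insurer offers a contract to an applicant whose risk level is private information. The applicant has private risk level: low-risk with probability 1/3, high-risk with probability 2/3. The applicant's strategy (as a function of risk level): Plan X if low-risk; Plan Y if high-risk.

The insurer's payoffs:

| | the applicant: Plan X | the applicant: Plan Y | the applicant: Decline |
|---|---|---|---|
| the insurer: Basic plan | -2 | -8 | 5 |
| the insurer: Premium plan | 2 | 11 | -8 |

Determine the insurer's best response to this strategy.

Premium plan

Compute the insurer's expected payoff for each action, taking the expectation over the applicant's type.
E[Basic plan] = 1/3·(-2) + 2/3·(-8) = -6
E[Premium plan] = 1/3·(2) + 2/3·(11) = 8
Best response: Premium plan (8 is the largest).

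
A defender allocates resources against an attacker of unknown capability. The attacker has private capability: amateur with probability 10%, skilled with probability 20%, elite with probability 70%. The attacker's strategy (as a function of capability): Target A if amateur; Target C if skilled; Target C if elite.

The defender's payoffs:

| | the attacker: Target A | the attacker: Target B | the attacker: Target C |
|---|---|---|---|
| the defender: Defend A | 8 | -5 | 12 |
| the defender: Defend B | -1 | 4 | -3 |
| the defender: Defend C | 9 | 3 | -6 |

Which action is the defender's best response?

E[Defend A] = 0.1·(8) + 0.2·(12) + 0.7·(12) = 11.6
E[Defend B] = 0.1·(-1) + 0.2·(-3) + 0.7·(-3) = -2.8
E[Defend C] = 0.1·(9) + 0.2·(-6) + 0.7·(-6) = -4.5
Best response: Defend A (11.6 is the largest).

Defend A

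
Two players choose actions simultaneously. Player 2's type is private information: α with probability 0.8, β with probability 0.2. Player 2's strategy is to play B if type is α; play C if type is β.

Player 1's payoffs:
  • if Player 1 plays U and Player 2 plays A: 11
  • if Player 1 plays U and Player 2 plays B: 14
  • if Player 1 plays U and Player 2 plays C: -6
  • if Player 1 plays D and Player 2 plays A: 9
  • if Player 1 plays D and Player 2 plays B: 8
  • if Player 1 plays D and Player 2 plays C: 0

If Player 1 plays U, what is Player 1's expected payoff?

10

E[U] = 0.8·14 + 0.2·(-6) = 11.2 + (-1.2) = 10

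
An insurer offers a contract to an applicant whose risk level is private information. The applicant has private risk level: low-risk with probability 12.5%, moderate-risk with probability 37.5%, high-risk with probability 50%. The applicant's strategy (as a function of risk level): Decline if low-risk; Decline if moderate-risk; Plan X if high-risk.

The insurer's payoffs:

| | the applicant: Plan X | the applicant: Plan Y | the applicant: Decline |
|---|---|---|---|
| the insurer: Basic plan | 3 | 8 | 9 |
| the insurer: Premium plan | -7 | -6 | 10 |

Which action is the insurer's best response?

Basic plan

E[Basic plan] = 0.125·(9) + 0.375·(9) + 0.5·(3) = 6
E[Premium plan] = 0.125·(10) + 0.375·(10) + 0.5·(-7) = 1.5
Best response: Basic plan (6 is the largest).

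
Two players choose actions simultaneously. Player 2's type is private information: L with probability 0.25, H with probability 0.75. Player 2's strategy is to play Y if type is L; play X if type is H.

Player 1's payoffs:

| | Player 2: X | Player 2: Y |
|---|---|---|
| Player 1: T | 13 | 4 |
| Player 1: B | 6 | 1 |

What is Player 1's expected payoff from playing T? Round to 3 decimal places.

E[T] = 0.25·4 + 0.75·13 = 1 + 9.75 = 10.75

10.750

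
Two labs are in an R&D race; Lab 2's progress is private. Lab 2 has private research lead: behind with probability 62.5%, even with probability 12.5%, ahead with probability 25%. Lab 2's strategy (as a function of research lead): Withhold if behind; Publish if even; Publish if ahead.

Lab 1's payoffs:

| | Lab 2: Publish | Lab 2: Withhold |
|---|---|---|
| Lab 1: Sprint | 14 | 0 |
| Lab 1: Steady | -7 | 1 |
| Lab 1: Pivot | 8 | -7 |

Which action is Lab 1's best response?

Sprint

E[Sprint] = 0.625·(0) + 0.125·(14) + 0.25·(14) = 5.25
E[Steady] = 0.625·(1) + 0.125·(-7) + 0.25·(-7) = -2
E[Pivot] = 0.625·(-7) + 0.125·(8) + 0.25·(8) = -1.375
Best response: Sprint (5.25 is the largest).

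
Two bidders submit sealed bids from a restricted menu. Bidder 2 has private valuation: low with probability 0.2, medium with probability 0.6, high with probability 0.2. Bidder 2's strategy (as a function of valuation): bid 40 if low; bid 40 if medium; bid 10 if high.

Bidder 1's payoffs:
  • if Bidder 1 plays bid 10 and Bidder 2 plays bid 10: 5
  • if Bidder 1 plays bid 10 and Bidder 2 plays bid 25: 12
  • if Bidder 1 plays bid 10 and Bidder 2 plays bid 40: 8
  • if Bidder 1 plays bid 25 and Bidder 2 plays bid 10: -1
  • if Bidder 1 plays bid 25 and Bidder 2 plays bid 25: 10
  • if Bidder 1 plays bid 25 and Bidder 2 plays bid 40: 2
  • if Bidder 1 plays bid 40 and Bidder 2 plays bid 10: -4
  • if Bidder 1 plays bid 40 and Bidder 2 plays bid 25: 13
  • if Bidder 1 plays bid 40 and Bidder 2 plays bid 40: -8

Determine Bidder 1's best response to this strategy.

E[bid 10] = 0.2·(8) + 0.6·(8) + 0.2·(5) = 7.4
E[bid 25] = 0.2·(2) + 0.6·(2) + 0.2·(-1) = 1.4
E[bid 40] = 0.2·(-8) + 0.6·(-8) + 0.2·(-4) = -7.2
Best response: bid 10 (7.4 is the largest).

bid 10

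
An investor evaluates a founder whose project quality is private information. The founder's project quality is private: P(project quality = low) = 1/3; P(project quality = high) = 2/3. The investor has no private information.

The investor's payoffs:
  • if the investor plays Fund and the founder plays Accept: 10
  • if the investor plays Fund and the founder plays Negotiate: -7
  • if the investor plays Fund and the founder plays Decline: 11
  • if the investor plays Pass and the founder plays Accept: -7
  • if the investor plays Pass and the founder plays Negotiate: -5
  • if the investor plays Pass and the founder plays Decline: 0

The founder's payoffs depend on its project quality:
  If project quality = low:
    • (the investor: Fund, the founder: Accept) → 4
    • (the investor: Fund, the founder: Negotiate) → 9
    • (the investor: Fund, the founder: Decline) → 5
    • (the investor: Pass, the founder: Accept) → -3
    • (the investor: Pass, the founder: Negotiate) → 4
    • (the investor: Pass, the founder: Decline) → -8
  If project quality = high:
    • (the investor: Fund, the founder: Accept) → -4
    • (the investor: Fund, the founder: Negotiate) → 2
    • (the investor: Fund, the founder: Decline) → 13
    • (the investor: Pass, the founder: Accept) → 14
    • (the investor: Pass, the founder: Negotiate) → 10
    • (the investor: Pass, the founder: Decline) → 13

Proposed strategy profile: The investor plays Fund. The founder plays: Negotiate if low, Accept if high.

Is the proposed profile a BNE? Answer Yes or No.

The investor plays Fund: E[Fund] = 1/3·(-7) + 2/3·(10) = 13/3; E[Pass] = -19/3. Best-responding. ✓
The founder (project quality low), facing Fund: Accept gives 4, Negotiate gives 9, Decline gives 5. Proposed Negotiate is best. ✓
The founder (project quality high), facing Fund: Accept gives -4, Negotiate gives 2, Decline gives 13. Proposed Accept is not best — profitable deviation exists. ✗

No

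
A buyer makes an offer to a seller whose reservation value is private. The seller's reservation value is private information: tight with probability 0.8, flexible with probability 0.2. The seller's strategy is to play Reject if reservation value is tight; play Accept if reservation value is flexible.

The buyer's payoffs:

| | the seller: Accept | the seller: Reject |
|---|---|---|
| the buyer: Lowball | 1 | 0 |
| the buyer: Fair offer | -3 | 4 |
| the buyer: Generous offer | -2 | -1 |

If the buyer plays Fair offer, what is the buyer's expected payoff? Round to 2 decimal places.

E[Fair offer] = 0.8·4 + 0.2·(-3) = 3.2 + (-0.6) = 2.6

2.60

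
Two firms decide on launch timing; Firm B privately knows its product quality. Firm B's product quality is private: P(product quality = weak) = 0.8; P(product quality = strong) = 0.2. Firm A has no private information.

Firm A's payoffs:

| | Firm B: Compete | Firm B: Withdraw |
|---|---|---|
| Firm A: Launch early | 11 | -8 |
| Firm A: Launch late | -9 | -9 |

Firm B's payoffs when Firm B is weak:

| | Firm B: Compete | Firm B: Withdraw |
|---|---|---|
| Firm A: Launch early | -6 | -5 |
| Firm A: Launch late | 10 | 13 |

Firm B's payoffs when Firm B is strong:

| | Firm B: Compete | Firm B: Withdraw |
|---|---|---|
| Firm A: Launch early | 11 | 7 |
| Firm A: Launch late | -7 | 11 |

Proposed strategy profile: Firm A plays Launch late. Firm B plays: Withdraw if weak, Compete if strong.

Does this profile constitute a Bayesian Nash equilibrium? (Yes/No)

No

A profile is a BNE iff every type of every player is best-responding given beliefs about the other side.
Firm A plays Launch late: E[Launch late] = 0.8·(-9) + 0.2·(-9) = -9; E[Launch early] = -4.2. Not best-responding. ✗
Firm B (product quality weak), facing Launch late: Compete gives 10, Withdraw gives 13. Proposed Withdraw is best. ✓
Firm B (product quality strong), facing Launch late: Compete gives -7, Withdraw gives 11. Proposed Compete is not best — profitable deviation exists. ✗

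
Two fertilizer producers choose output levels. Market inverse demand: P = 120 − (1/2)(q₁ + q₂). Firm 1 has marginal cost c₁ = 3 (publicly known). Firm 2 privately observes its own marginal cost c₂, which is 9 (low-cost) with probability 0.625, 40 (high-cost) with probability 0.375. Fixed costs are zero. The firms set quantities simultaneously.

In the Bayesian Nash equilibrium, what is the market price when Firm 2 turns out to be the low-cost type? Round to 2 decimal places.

42.06

Type-c best response for Firm 2: q₂(c) = (120 − c) − q₁/2.
Firm 1 maximizes expected profit; its first-order condition is 120 − q₁ − (1/2)E[q₂] − 3 = 0.
Substituting E[q₂] and solving: E[c₂] = 20.625, so q₁ = (120 − 2·3 + 20.625)/(3/2) = 89.75.
q₂(low-cost) = 66.125, so P = 120 − (1/2)·(89.75 + 66.125) = 42.0625.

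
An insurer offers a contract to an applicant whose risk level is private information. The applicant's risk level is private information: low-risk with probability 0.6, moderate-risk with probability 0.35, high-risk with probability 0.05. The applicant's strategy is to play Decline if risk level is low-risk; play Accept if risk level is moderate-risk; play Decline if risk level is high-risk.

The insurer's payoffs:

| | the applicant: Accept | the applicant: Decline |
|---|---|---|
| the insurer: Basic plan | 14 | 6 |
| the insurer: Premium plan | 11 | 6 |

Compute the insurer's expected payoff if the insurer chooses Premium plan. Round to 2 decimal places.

Take the expectation over the applicant's risk level, weighting each type's action by its prior probability.
E[Premium plan] = 0.6·6 + 0.35·11 + 0.05·6 = 3.6 + 3.85 + 0.3 = 7.75

7.75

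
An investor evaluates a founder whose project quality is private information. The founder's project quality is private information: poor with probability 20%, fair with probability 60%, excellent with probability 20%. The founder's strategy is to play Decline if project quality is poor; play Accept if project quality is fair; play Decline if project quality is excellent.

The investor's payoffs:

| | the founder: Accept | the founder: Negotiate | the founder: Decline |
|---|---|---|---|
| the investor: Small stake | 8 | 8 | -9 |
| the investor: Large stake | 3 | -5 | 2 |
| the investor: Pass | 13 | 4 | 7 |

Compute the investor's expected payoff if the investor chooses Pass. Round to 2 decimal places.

10.60

Take the expectation over the founder's project quality, weighting each type's action by its prior probability.
E[Pass] = 0.2·7 + 0.6·13 + 0.2·7 = 1.4 + 7.8 + 1.4 = 10.6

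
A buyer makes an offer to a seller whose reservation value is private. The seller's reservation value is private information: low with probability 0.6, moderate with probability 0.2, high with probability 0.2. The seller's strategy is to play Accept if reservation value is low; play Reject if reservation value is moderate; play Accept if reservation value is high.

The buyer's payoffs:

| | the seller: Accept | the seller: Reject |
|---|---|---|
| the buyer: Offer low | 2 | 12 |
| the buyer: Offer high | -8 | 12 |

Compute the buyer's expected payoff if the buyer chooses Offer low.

Take the expectation over the seller's reservation value, weighting each type's action by its prior probability.
E[Offer low] = 0.6·2 + 0.2·12 + 0.2·2 = 1.2 + 2.4 + 0.4 = 4

4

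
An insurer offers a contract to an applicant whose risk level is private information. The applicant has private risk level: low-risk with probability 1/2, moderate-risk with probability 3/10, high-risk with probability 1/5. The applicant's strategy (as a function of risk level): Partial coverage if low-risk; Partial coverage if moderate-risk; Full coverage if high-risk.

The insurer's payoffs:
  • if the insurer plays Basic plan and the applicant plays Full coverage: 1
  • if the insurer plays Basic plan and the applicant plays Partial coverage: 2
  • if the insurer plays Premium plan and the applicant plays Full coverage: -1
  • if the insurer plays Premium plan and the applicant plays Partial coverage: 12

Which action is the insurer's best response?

Premium plan

Compute the insurer's expected payoff for each action, taking the expectation over the applicant's type.
E[Basic plan] = 1/2·(2) + 3/10·(2) + 1/5·(1) = 9/5
E[Premium plan] = 1/2·(12) + 3/10·(12) + 1/5·(-1) = 47/5
Best response: Premium plan (47/5 is the largest).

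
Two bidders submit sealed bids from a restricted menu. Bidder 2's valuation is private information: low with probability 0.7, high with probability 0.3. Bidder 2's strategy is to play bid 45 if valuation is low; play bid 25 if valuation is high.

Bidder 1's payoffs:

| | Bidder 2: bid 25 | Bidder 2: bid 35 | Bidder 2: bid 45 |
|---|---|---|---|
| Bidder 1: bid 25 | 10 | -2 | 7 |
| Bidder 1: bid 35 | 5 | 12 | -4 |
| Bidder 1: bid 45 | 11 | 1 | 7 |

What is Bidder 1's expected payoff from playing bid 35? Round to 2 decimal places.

E[bid 35] = 0.7·(-4) + 0.3·5 = (-2.8) + 1.5 = -1.3

-1.30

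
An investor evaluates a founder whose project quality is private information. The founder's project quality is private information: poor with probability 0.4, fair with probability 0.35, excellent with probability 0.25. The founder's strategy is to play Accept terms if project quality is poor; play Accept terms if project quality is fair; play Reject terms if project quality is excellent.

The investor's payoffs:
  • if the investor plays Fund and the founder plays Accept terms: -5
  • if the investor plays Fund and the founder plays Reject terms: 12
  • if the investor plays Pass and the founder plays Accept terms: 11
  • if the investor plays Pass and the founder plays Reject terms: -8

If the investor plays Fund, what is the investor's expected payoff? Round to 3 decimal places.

Take the expectation over the founder's project quality, weighting each type's action by its prior probability.
E[Fund] = 0.4·(-5) + 0.35·(-5) + 0.25·12 = (-2) + (-1.75) + 3 = -0.75

-0.750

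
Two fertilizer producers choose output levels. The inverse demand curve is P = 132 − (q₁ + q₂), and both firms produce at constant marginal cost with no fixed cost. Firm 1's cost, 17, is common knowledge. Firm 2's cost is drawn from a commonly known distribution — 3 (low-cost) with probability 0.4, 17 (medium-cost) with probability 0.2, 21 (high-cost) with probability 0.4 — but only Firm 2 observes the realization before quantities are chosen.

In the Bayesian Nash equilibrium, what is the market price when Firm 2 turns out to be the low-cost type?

49

Each type of Firm 2 best-responds to q₁; Firm 1 best-responds to the expected q₂ over Firm 2's types.
Firm 2 with cost c maximizes (132 − (q₁+q₂) − c)·q₂, giving q₂(c) = (132 − c − q₁)/2.
E[c₂] = 0.4·3 + 0.2·17 + 0.4·21 = 13
Firm 1's FOC against E[q₂] yields q₁ = (132 − 2·17 + E[c₂])/3 = (132 − 34 + 13)/3 = 37.
q₂(low-cost) = 46, so P = 132 − (37 + 46) = 49.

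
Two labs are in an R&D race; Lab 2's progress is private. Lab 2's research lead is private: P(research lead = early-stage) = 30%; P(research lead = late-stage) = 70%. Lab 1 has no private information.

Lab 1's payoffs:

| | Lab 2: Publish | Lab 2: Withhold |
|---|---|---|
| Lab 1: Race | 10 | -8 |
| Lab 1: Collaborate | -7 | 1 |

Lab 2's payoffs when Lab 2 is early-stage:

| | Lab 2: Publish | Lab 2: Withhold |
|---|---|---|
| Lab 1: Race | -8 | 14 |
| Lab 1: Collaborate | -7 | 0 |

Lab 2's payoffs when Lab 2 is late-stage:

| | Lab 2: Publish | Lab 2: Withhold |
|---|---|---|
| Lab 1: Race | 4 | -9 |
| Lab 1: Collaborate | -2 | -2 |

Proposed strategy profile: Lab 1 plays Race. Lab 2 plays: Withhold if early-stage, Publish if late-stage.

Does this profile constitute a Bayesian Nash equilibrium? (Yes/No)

A profile is a BNE iff every type of every player is best-responding given beliefs about the other side.
Lab 1 plays Race: E[Race] = 0.3·(-8) + 0.7·(10) = 4.6; E[Collaborate] = -4.6. Best-responding. ✓
Lab 2 (research lead early-stage), facing Race: Publish gives -8, Withhold gives 14. Proposed Withhold is best. ✓
Lab 2 (research lead late-stage), facing Race: Publish gives 4, Withhold gives -9. Proposed Publish is best. ✓

Yes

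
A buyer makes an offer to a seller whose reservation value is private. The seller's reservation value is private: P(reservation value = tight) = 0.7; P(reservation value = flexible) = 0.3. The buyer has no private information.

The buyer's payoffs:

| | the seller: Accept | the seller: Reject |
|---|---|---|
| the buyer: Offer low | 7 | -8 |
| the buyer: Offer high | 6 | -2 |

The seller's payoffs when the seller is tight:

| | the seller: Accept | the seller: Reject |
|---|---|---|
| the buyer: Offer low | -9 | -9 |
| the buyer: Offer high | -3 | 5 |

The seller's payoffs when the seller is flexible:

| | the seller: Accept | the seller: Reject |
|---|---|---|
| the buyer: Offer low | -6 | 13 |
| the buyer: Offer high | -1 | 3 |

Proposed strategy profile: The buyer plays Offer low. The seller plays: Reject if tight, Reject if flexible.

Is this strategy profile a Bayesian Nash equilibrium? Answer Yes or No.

The buyer plays Offer low: E[Offer low] = 0.7·(-8) + 0.3·(-8) = -8; E[Offer high] = -2. Not best-responding. ✗
The seller (reservation value tight), facing Offer low: Accept gives -9, Reject gives -9. Proposed Reject is best. ✓
The seller (reservation value flexible), facing Offer low: Accept gives -6, Reject gives 13. Proposed Reject is best. ✓

No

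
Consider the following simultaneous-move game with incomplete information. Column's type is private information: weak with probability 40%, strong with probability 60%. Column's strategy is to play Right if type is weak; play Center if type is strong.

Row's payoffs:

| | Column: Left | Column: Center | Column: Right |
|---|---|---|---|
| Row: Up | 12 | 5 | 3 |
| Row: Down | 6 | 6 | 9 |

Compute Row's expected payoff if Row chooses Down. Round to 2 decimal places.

Take the expectation over Column's type, weighting each type's action by its prior probability.
E[Down] = 0.4·9 + 0.6·6 = 3.6 + 3.6 = 7.2

7.20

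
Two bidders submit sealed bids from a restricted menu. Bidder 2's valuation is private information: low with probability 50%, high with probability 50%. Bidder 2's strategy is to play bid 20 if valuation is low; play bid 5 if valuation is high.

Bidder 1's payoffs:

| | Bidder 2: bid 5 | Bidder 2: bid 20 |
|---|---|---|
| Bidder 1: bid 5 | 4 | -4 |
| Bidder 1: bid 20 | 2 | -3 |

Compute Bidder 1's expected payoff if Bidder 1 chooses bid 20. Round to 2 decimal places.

Take the expectation over Bidder 2's valuation, weighting each type's action by its prior probability.
E[bid 20] = 0.5·(-3) + 0.5·2 = (-1.5) + 1 = -0.5

-0.50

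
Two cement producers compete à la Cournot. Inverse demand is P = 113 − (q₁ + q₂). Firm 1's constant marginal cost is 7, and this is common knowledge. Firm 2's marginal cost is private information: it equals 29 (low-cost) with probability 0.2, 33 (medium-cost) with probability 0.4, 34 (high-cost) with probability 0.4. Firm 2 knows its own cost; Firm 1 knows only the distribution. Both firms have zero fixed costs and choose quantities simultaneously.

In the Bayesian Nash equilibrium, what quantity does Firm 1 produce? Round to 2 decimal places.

43.87

Each type of Firm 2 best-responds to q₁; Firm 1 best-responds to the expected q₂ over Firm 2's types.
Firm 2 with cost c maximizes (113 − (q₁+q₂) − c)·q₂, giving q₂(c) = (113 − c − q₁)/2.
E[c₂] = 0.2·29 + 0.4·33 + 0.4·34 = 32.6
Firm 1's FOC against E[q₂] yields q₁ = (113 − 2·7 + E[c₂])/3 = (113 − 14 + 32.6)/3 = 43.8667.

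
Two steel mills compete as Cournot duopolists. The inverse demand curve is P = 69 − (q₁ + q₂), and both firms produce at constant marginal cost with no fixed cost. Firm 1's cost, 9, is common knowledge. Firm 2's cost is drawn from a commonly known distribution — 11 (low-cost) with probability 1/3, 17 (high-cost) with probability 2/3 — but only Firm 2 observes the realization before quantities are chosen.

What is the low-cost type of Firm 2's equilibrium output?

Type-c best response for Firm 2: q₂(c) = (69 − c)/2 − q₁/2.
Firm 1 maximizes expected profit; its first-order condition is 69 − 2q₁ − E[q₂] − 9 = 0.
Substituting E[q₂] and solving: E[c₂] = 15, so q₁ = (69 − 2·9 + 15)/3 = 22.
q₂(low-cost) = (69 − 11 − 22)/2 = 18.

18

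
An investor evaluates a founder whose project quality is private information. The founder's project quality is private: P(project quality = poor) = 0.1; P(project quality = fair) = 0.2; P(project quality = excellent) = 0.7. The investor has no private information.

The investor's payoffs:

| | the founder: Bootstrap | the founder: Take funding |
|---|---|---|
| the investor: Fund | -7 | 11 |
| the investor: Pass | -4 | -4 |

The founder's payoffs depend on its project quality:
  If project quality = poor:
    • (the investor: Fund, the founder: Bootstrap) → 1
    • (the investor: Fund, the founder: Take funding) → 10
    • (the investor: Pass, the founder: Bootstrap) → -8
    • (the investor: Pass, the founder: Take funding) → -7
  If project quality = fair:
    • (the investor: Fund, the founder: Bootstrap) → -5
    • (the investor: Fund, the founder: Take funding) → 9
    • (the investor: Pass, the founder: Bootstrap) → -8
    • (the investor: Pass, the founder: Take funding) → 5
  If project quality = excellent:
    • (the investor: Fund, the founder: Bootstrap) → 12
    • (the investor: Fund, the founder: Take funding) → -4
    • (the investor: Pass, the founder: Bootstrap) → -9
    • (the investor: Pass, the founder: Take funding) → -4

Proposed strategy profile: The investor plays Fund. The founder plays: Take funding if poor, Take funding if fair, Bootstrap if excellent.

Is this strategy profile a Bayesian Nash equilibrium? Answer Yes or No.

Yes

The investor plays Fund: E[Fund] = 0.1·(11) + 0.2·(11) + 0.7·(-7) = -1.6; E[Pass] = -4. Best-responding. ✓
The founder (project quality poor), facing Fund: Bootstrap gives 1, Take funding gives 10. Proposed Take funding is best. ✓
The founder (project quality fair), facing Fund: Bootstrap gives -5, Take funding gives 9. Proposed Take funding is best. ✓
The founder (project quality excellent), facing Fund: Bootstrap gives 12, Take funding gives -4. Proposed Bootstrap is best. ✓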